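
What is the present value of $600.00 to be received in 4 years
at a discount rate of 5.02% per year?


Formula: PV = FV / (1 + r)^n
Substituting: PV = $600.00 / (1 + 0.0502)^4
Discount factor: (1.0502)^4 = 1.216433
PV = $600.00 / 1.216433 = $493.25

$493.25


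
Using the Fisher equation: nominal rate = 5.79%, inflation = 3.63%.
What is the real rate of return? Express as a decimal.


Formula: (1 + r_real) = (1 + r_nom) / (1 + inflation)
Substituting: (1 + r_real) = 1.0579 / 1.0363
(1 + r_real) = 1.020843
r_real = 1.020843 - 1 = 0.020843

0.020843


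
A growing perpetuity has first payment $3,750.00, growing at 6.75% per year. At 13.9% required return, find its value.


Formula: PV = C / (r - g)
Spread: r - g = 0.139 - 0.0675 = 0.0715
Substituting: PV = $3,750.00 / 0.0715
PV = $52,447.55

$52,447.55


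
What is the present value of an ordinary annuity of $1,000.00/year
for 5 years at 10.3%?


Formula: PV = PMT * (1 - (1+r)^(-n)) / r
Discount factor: (1 + 0.103)^(-5) = 0.612523
Bracket: 1 - 0.612523 = 0.387477
PV = $1,000.00 * 0.387477 / 0.103 = $3,761.91

$3,761.91


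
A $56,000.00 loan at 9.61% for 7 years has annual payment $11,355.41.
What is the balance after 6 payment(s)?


Formula: Balance = PV*(1+r)^k - PMT*((1+r)^k - 1)/r
Growth: (1 + 0.0961)^6 = 1.734208
Accumulated factor: ((1+r)^k - 1)/r = 7.640037
Balance = $56,000.00 * 1.734208 - $11,355.41 * 7.640037
Balance = $10,359.87

$10,359.87


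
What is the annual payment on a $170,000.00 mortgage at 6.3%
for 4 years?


Formula: PMT = PV * r / (1 - (1+r)^(-n))
Denominator: 1 - (1 + 0.063)^(-4) = 0.21681
Numerator: $170,000.00 * 0.063 = 10710.0
PMT = 10710.0 / 0.21681 = $49,398.01

$49,398.01


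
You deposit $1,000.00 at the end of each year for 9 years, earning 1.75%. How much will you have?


Formula: FV = PMT * ((1+r)^n - 1) / r
Growth factor: (1 + 0.0175)^9 = 1.168987
Numerator: 1.168987 - 1 = 0.168987
FV = $1,000.00 * 0.168987 / 0.0175 = $9,656.41

$9,656.41


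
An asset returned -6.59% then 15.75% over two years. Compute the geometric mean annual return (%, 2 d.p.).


Formula: Geometric mean = ((1+r1)*(1+r2))^(1/2) - 1
Product: (1 + -0.0659) * (1 + 0.1575) = 0.9341 * 1.1575 = 1.081221
Square root: 1.081221^0.5 = 1.039818
Geometric mean = 1.039818 - 1 = 0.039818
As percentage: 3.98%

3.98%


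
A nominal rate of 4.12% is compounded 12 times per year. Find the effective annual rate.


Formula: EAR = (1 + r/m)^m - 1
Period rate: r/m = 0.0412 / 12 = 0.003433
Compounding: (1 + 0.003433)^12 = 1.041987
EAR = 1.041987 - 1 = 0.041987

0.041987


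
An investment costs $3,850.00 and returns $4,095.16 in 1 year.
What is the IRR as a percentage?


Formula: IRR = C1/C0 - 1
Substituting: IRR = $4,095.16 / $3,850.00 - 1
Ratio: 1.063678 - 1 = 0.063678
IRR = 6.3678%

6.3678%


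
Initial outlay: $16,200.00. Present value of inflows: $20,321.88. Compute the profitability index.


Formula: PI = PV(cash flows) / initial investment
Substituting: PI = $20,321.88 / $16,200.00
PI = 1.2544

1.2544


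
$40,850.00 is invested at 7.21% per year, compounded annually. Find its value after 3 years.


Formula: FV = P * (1 + r)^n
Substituting: FV = $40,850.00 * (1 + 0.0721)^3
Growth factor: (1.0721)^3 = 1.23227
FV = $40,850.00 * 1.23227 = $50,338.23

$50,338.23


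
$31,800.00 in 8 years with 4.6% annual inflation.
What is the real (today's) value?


Formula: Real value = nominal / (1 + inflation)^years
Price level: (1 + 0.046)^8 = 1.433024
Real value = $31,800.00 / 1.433024 = $22,190.83

$22,190.83


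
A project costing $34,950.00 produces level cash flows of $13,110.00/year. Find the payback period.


Formula: Payback = investment / annual cash flow
Substituting: Payback = $34,950.00 / $13,110.00
Payback = 2.6659 years

2.6659 years


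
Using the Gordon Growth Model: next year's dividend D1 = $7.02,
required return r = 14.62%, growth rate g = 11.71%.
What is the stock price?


Formula: P = D1 / (r - g)
Spread: r - g = 0.1462 - 0.1171 = 0.0291
Substituting: P = $7.02 / 0.0291
P = $241.24

$241.24


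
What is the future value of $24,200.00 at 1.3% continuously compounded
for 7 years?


Formula: FV = P * e^(r*t)
Exponent: r*t = 0.013 * 7 = 0.091
e^(0.091) = 1.095269
FV = $24,200.00 * 1.095269 = $26,505.51

$26,505.51


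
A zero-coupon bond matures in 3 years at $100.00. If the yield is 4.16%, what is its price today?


Formula: Price = FV / (1 + r)^n
Substituting: Price = $100.00 / (1 + 0.0416)^3
Discount factor: (1.0416)^3 = 1.130064
Price = $100.00 / 1.130064 = $88.49

$88.49


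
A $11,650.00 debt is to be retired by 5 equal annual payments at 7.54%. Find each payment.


Formula: PMT = PV * r / (1 - (1+r)^(-n))
Denominator: 1 - (1 + 0.0754)^(-5) = 0.304736
Numerator: $11,650.00 * 0.0754 = 878.41
PMT = 878.41 / 0.304736 = $2,882.53

$2,882.53


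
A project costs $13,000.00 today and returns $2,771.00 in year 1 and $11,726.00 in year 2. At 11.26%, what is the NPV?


Formula: NPV = C0 + C1/(1+r) + C2/(1+r)^2
Discount C1: $2,771.00 / (1 + 0.1126) = $2,490.56
Discount C2: $11,726.00 / (1 + 0.1126)^2 = $9,472.66
NPV = -$13,000.00 + $2,490.56 + $9,472.66 = -$1,036.78

-$1,036.78


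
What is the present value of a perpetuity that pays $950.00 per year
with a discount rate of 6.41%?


Formula: PV = C / r
Substituting: PV = $950.00 / 0.0641
PV = $14,820.59

$14,820.59


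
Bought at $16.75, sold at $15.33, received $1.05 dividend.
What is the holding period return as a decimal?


Formula: HPR = (P1 - P0 + D) / P0
Gain: $15.33 - $16.75 + $1.05 = -$0.37
HPR = -$0.37 / $16.75 = -0.0221

-0.0221


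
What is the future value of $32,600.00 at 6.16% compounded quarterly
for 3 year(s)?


Formula: FV = P * (1 + r/m)^(m*t)
Period rate: r/m = 0.0616 / 4 = 0.0154
Total periods: m*t = 4 * 3 = 12
Growth factor: (1 + 0.0154)^12 = 1.201285
FV = $32,600.00 * 1.201285 = $39,161.88

$39,161.88


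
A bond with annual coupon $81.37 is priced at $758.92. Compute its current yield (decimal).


Formula: Current yield = annual coupon / price
Substituting: CY = $81.37 / $758.92
CY = 0.107218

0.107218


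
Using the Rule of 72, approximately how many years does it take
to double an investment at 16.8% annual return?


Formula: Years ≈ 72 / r
Substituting: Years ≈ 72 / 16.8
Years ≈ 4.3

4.3 years


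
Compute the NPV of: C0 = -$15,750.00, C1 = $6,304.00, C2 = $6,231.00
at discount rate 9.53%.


Formula: NPV = C0 + C1/(1+r) + C2/(1+r)^2
Discount C1: $6,304.00 / (1 + 0.0953) = $5,755.50
Discount C2: $6,231.00 / (1 + 0.0953)^2 = $5,193.88
NPV = -$15,750.00 + $5,755.50 + $5,193.88 = -$4,800.62

-$4,800.62


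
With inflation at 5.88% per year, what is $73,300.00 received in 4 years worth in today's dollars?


Formula: Real value = nominal / (1 + inflation)^years
Price level: (1 + 0.0588)^4 = 1.25677
Real value = $73,300.00 / 1.25677 = $58,324.13

$58,324.13


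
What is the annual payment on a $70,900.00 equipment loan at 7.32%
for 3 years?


Formula: PMT = PV * r / (1 - (1+r)^(-n))
Denominator: 1 - (1 + 0.0732)^(-3) = 0.190982
Numerator: $70,900.00 * 0.0732 = 5189.88
PMT = 5189.88 / 0.190982 = $27,174.66

$27,174.66


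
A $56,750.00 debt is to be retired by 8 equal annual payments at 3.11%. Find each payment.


Formula: PMT = PV * r / (1 - (1+r)^(-n))
Denominator: 1 - (1 + 0.0311)^(-8) = 0.217303
Numerator: $56,750.00 * 0.0311 = 1764.925
PMT = 1764.925 / 0.217303 = $8,121.96

$8,121.96


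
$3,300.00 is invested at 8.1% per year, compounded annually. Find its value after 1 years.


Formula: FV = P * (1 + r)^n
Substituting: FV = $3,300.00 * (1 + 0.081)^1
Growth factor: (1.081)^1 = 1.081
FV = $3,300.00 * 1.081 = $3,567.30

$3,567.30


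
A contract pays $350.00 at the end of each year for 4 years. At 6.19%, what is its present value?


Formula: PV = PMT * (1 - (1+r)^(-n)) / r
Discount factor: (1 + 0.0619)^(-4) = 0.78644
Bracket: 1 - 0.78644 = 0.21356
PV = $350.00 * 0.21356 / 0.0619 = $1,207.53

$1,207.53


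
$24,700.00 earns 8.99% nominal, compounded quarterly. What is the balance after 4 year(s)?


Formula: FV = P * (1 + r/m)^(m*t)
Period rate: r/m = 0.0899 / 4 = 0.022475
Total periods: m*t = 4 * 4 = 16
Growth factor: (1 + 0.022475)^16 = 1.427063
FV = $24,700.00 * 1.427063 = $35,248.46

$35,248.46


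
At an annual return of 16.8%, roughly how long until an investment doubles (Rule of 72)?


Formula: Years ≈ 72 / r
Substituting: Years ≈ 72 / 16.8
Years ≈ 4.3

4.3 years


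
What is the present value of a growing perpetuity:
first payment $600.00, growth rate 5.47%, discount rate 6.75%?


Formula: PV = C / (r - g)
Spread: r - g = 0.0675 - 0.0547 = 0.0128
Substituting: PV = $600.00 / 0.0128
PV = $46,875.00

$46,875.00


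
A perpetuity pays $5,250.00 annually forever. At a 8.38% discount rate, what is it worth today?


Formula: PV = C / r
Substituting: PV = $5,250.00 / 0.0838
PV = $62,649.16

$62,649.16


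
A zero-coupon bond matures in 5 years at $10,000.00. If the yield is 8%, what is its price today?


Formula: Price = FV / (1 + r)^n
Substituting: Price = $10,000.00 / (1 + 0.08)^5
Discount factor: (1.08)^5 = 1.469328
Price = $10,000.00 / 1.469328 = $6,805.83

$6,805.83


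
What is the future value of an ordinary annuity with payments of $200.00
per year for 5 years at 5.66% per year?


Formula: FV = PMT * ((1+r)^n - 1) / r
Growth factor: (1 + 0.0566)^5 = 1.316901
Numerator: 1.316901 - 1 = 0.316901
FV = $200.00 * 0.316901 / 0.0566 = $1,119.79

$1,119.79


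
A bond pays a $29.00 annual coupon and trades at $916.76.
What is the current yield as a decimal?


Formula: Current yield = annual coupon / price
Substituting: CY = $29.00 / $916.76
CY = 0.031633

0.031633


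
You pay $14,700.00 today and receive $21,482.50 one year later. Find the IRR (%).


Formula: IRR = C1/C0 - 1
Substituting: IRR = $21,482.50 / $14,700.00 - 1
Ratio: 1.461395 - 1 = 0.461395
IRR = 46.1395%

46.1395%


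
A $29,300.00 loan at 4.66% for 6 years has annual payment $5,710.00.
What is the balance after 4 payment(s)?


Formula: Balance = PV*(1+r)^k - PMT*((1+r)^k - 1)/r
Growth: (1 + 0.0466)^4 = 1.199839
Accumulated factor: ((1+r)^k - 1)/r = 4.288387
Balance = $29,300.00 * 1.199839 - $5,710.00 * 4.288387
Balance = $10,668.59

$10,668.59


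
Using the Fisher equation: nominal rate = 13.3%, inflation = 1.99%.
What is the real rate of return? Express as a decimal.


Formula: (1 + r_real) = (1 + r_nom) / (1 + inflation)
Substituting: (1 + r_real) = 1.133 / 1.0199
(1 + r_real) = 1.110893
r_real = 1.110893 - 1 = 0.110893

0.110893


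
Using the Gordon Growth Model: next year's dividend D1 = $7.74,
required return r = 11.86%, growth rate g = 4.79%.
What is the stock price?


Formula: P = D1 / (r - g)
Spread: r - g = 0.1186 - 0.0479 = 0.0707
Substituting: P = $7.74 / 0.0707
P = $109.48

$109.48


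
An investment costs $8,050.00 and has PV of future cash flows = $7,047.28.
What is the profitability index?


Formula: PI = PV(cash flows) / initial investment
Substituting: PI = $7,047.28 / $8,050.00
PI = 0.8754

0.8754


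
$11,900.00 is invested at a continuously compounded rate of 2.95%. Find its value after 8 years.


Formula: FV = P * e^(r*t)
Exponent: r*t = 0.0295 * 8 = 0.236
e^(0.236) = 1.266174
FV = $11,900.00 * 1.266174 = $15,067.47

$15,067.47


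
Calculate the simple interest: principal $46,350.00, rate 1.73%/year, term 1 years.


Formula: I = P * r * t
Substituting: I = $46,350.00 * 0.0173 * 1
Step: I = $46,350.00 * 0.0173
I = $801.86

$801.86


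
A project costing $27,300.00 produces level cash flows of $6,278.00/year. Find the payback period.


Formula: Payback = investment / annual cash flow
Substituting: Payback = $27,300.00 / $6,278.00
Payback = 4.3485 years

4.3485 years


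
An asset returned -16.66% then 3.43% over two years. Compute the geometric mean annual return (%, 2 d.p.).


Formula: Geometric mean = ((1+r1)*(1+r2))^(1/2) - 1
Product: (1 + -0.1666) * (1 + 0.0343) = 0.8334 * 1.0343 = 0.861986
Square root: 0.861986^0.5 = 0.928432
Geometric mean = 0.928432 - 1 = -0.071568
As percentage: -7.16%

-7.16%


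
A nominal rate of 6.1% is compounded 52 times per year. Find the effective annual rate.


Formula: EAR = (1 + r/m)^m - 1
Period rate: r/m = 0.061 / 52 = 0.001173
Compounding: (1 + 0.001173)^52 = 1.062861
EAR = 1.062861 - 1 = 0.062861

0.062861


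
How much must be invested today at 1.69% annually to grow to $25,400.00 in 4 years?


Formula: PV = FV / (1 + r)^n
Substituting: PV = $25,400.00 / (1 + 0.0169)^4
Discount factor: (1.0169)^4 = 1.069333
PV = $25,400.00 / 1.069333 = $23,753.12

$23,753.12


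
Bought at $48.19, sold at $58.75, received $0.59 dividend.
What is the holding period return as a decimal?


Formula: HPR = (P1 - P0 + D) / P0
Gain: $58.75 - $48.19 + $0.59 = $11.15
HPR = $11.15 / $48.19 = 0.2314

0.2314


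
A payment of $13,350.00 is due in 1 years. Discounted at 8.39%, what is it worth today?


Formula: PV = FV / (1 + r)^n
Substituting: PV = $13,350.00 / (1 + 0.0839)^1
Discount factor: (1.0839)^1 = 1.0839
PV = $13,350.00 / 1.0839 = $12,316.63

$12,316.63


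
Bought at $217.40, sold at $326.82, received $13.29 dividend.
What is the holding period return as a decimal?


Formula: HPR = (P1 - P0 + D) / P0
Gain: $326.82 - $217.40 + $13.29 = $122.71
HPR = $122.71 / $217.40 = 0.5644

0.5644


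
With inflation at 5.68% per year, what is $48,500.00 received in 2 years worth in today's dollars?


Formula: Real value = nominal / (1 + inflation)^years
Price level: (1 + 0.0568)^2 = 1.116826
Real value = $48,500.00 / 1.116826 = $43,426.63

$43,426.63


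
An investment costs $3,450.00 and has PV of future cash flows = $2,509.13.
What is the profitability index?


Formula: PI = PV(cash flows) / initial investment
Substituting: PI = $2,509.13 / $3,450.00
PI = 0.7273

0.7273


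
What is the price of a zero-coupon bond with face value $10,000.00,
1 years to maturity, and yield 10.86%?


Formula: Price = FV / (1 + r)^n
Substituting: Price = $10,000.00 / (1 + 0.1086)^1
Discount factor: (1.1086)^1 = 1.1086
Price = $10,000.00 / 1.1086 = $9,020.39

$9,020.39


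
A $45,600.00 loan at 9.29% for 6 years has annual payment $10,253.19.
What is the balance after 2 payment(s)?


Formula: Balance = PV*(1+r)^k - PMT*((1+r)^k - 1)/r
Growth: (1 + 0.0929)^2 = 1.19443
Accumulated factor: ((1+r)^k - 1)/r = 2.0929
Balance = $45,600.00 * 1.19443 - $10,253.19 * 2.0929
Balance = $33,007.13

$33,007.13


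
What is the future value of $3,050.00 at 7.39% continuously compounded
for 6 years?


Formula: FV = P * e^(r*t)
Exponent: r*t = 0.0739 * 6 = 0.4434
e^(0.4434) = 1.557995
FV = $3,050.00 * 1.557995 = $4,751.89

$4,751.89


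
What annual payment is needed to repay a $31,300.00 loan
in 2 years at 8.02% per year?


Formula: PMT = PV * r / (1 - (1+r)^(-n))
Denominator: 1 - (1 + 0.0802)^(-2) = 0.142979
Numerator: $31,300.00 * 0.0802 = 2510.26
PMT = 2510.26 / 0.142979 = $17,556.89

$17,556.89


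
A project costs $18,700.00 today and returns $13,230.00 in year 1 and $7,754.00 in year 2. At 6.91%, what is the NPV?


Formula: NPV = C0 + C1/(1+r) + C2/(1+r)^2
Discount C1: $13,230.00 / (1 + 0.0691) = $12,374.89
Discount C2: $7,754.00 / (1 + 0.0691)^2 = $6,784.05
NPV = -$18,700.00 + $12,374.89 + $6,784.05 = $458.95

$458.95


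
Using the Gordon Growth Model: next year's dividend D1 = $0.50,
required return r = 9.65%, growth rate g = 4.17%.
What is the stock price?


Formula: P = D1 / (r - g)
Spread: r - g = 0.0965 - 0.0417 = 0.0548
Substituting: P = $0.50 / 0.0548
P = $9.12

$9.12


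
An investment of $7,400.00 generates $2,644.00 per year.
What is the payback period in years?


Formula: Payback = investment / annual cash flow
Substituting: Payback = $7,400.00 / $2,644.00
Payback = 2.7988 years

2.7988 years


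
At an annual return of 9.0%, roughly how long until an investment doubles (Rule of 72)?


Formula: Years ≈ 72 / r
Substituting: Years ≈ 72 / 9.0
Years ≈ 8.0

8.0 years


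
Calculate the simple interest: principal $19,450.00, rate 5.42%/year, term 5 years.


Formula: I = P * r * t
Substituting: I = $19,450.00 * 0.0542 * 5
Step: I = $19,450.00 * 0.271
I = $5,270.95

$5,270.95


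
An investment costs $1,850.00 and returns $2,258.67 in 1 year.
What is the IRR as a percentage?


Formula: IRR = C1/C0 - 1
Substituting: IRR = $2,258.67 / $1,850.00 - 1
Ratio: 1.220903 - 1 = 0.220903
IRR = 22.0903%

22.0903%


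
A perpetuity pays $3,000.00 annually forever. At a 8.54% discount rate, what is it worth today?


Formula: PV = C / r
Substituting: PV = $3,000.00 / 0.0854
PV = $35,128.81

$35,128.81


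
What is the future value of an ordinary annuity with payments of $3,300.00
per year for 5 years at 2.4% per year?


Formula: FV = PMT * ((1+r)^n - 1) / r
Growth factor: (1 + 0.024)^5 = 1.1259
Numerator: 1.1259 - 1 = 0.1259
FV = $3,300.00 * 0.1259 / 0.024 = $17,311.24

$17,311.24


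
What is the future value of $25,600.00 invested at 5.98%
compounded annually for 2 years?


Formula: FV = P * (1 + r)^n
Substituting: FV = $25,600.00 * (1 + 0.0598)^2
Growth factor: (1.0598)^2 = 1.123176
FV = $25,600.00 * 1.123176 = $28,753.31

$28,753.31


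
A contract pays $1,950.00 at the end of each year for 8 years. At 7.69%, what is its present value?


Formula: PV = PMT * (1 - (1+r)^(-n)) / r
Discount factor: (1 + 0.0769)^(-8) = 0.552837
Bracket: 1 - 0.552837 = 0.447163
PV = $1,950.00 * 0.447163 / 0.0769 = $11,338.99

$11,338.99


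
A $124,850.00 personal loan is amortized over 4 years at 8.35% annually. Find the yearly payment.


Formula: PMT = PV * r / (1 - (1+r)^(-n))
Denominator: 1 - (1 + 0.0835)^(-4) = 0.274422
Numerator: $124,850.00 * 0.0835 = 10424.975
PMT = 10424.975 / 0.274422 = $37,988.90

$37,988.90


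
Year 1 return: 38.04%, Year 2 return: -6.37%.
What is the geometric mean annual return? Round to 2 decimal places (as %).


Formula: Geometric mean = ((1+r1)*(1+r2))^(1/2) - 1
Product: (1 + 0.3804) * (1 + -0.0637) = 1.3804 * 0.9363 = 1.292469
Square root: 1.292469^0.5 = 1.136868
Geometric mean = 1.136868 - 1 = 0.136868
As percentage: 13.69%

13.69%


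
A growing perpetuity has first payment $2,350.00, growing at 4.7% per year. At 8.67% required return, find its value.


Formula: PV = C / (r - g)
Spread: r - g = 0.0867 - 0.047 = 0.0397
Substituting: PV = $2,350.00 / 0.0397
PV = $59,193.95

$59,193.95


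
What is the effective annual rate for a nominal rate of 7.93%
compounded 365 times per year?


Formula: EAR = (1 + r/m)^m - 1
Period rate: r/m = 0.0793 / 365 = 0.000217
Compounding: (1 + 0.000217)^365 = 1.08252
EAR = 1.08252 - 1 = 0.08252

0.08252


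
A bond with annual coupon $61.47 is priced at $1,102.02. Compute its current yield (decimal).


Formula: Current yield = annual coupon / price
Substituting: CY = $61.47 / $1,102.02
CY = 0.055779

0.055779


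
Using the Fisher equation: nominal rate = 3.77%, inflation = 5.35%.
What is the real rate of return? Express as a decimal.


Formula: (1 + r_real) = (1 + r_nom) / (1 + inflation)
Substituting: (1 + r_real) = 1.0377 / 1.0535
(1 + r_real) = 0.985002
r_real = 0.985002 - 1 = -0.014998

-0.014998


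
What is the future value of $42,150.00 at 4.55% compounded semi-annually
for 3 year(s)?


Formula: FV = P * (1 + r/m)^(m*t)
Period rate: r/m = 0.0455 / 2 = 0.02275
Total periods: m*t = 2 * 3 = 6
Growth factor: (1 + 0.02275)^6 = 1.144503
FV = $42,150.00 * 1.144503 = $48,240.80

$48,240.80


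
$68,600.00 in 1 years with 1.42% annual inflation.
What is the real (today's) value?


Formula: Real value = nominal / (1 + inflation)^years
Price level: (1 + 0.0142)^1 = 1.0142
Real value = $68,600.00 / 1.0142 = $67,639.52

$67,639.52


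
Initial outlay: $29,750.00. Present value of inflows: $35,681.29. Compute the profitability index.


Formula: PI = PV(cash flows) / initial investment
Substituting: PI = $35,681.29 / $29,750.00
PI = 1.1994

1.1994


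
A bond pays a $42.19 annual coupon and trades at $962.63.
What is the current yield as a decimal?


Formula: Current yield = annual coupon / price
Substituting: CY = $42.19 / $962.63
CY = 0.043828

0.043828


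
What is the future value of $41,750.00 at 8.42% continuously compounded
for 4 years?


Formula: FV = P * e^(r*t)
Exponent: r*t = 0.0842 * 4 = 0.3368
e^(0.3368) = 1.400459
FV = $41,750.00 * 1.400459 = $58,469.16

$58,469.16


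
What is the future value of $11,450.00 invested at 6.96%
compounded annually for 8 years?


Formula: FV = P * (1 + r)^n
Substituting: FV = $11,450.00 * (1 + 0.0696)^8
Growth factor: (1.0696)^8 = 1.713054
FV = $11,450.00 * 1.713054 = $19,614.47

$19,614.47


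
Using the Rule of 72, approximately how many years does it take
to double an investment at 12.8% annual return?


Formula: Years ≈ 72 / r
Substituting: Years ≈ 72 / 12.8
Years ≈ 5.6

5.6 years


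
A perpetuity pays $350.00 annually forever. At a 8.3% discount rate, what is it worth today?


Formula: PV = C / r
Substituting: PV = $350.00 / 0.083
PV = $4,216.87

$4,216.87


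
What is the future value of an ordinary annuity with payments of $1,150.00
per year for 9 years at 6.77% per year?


Formula: FV = PMT * ((1+r)^n - 1) / r
Growth factor: (1 + 0.0677)^9 = 1.803197
Numerator: 1.803197 - 1 = 0.803197
FV = $1,150.00 * 0.803197 / 0.0677 = $13,643.67

$13,643.67


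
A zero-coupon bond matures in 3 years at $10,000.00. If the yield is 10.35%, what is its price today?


Formula: Price = FV / (1 + r)^n
Substituting: Price = $10,000.00 / (1 + 0.1035)^3
Discount factor: (1.1035)^3 = 1.343745
Price = $10,000.00 / 1.343745 = $7,441.89

$7,441.89


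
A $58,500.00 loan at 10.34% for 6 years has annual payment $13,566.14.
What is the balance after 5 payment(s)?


Formula: Balance = PV*(1+r)^k - PMT*((1+r)^k - 1)/r
Growth: (1 + 0.1034)^5 = 1.635554
Accumulated factor: ((1+r)^k - 1)/r = 6.146557
Balance = $58,500.00 * 1.635554 - $13,566.14 * 6.146557
Balance = $12,294.85

$12,294.85


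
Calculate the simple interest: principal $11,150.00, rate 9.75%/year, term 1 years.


Formula: I = P * r * t
Substituting: I = $11,150.00 * 0.0975 * 1
Step: I = $11,150.00 * 0.0975
I = $1,087.13

$1,087.13


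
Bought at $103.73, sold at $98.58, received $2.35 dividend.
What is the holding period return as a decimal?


Formula: HPR = (P1 - P0 + D) / P0
Gain: $98.58 - $103.73 + $2.35 = -$2.80
HPR = -$2.80 / $103.73 = -0.027

-0.027


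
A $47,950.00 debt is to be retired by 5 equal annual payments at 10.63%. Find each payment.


Formula: PMT = PV * r / (1 - (1+r)^(-n))
Denominator: 1 - (1 + 0.1063)^(-5) = 0.396558
Numerator: $47,950.00 * 0.1063 = 5097.085
PMT = 5097.085 / 0.396558 = $12,853.31

$12,853.31


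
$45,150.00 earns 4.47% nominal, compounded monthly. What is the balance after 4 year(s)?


Formula: FV = P * (1 + r/m)^(m*t)
Period rate: r/m = 0.0447 / 12 = 0.003725
Total periods: m*t = 12 * 4 = 48
Growth factor: (1 + 0.003725)^48 = 1.195384
FV = $45,150.00 * 1.195384 = $53,971.61

$53,971.61


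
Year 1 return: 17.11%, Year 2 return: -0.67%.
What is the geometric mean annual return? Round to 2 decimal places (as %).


Formula: Geometric mean = ((1+r1)*(1+r2))^(1/2) - 1
Product: (1 + 0.1711) * (1 + -0.0067) = 1.1711 * 0.9933 = 1.163254
Square root: 1.163254^0.5 = 1.078542
Geometric mean = 1.078542 - 1 = 0.078542
As percentage: 7.85%

7.85%


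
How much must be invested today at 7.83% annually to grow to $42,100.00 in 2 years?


Formula: PV = FV / (1 + r)^n
Substituting: PV = $42,100.00 / (1 + 0.0783)^2
Discount factor: (1.0783)^2 = 1.162731
PV = $42,100.00 / 1.162731 = $36,207.86

$36,207.86


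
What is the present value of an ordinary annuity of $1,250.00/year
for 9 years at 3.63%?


Formula: PV = PMT * (1 - (1+r)^(-n)) / r
Discount factor: (1 + 0.0363)^(-9) = 0.725488
Bracket: 1 - 0.725488 = 0.274512
PV = $1,250.00 * 0.274512 / 0.0363 = $9,452.88

$9,452.88


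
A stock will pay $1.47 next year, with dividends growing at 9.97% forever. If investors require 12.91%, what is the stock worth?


Formula: P = D1 / (r - g)
Spread: r - g = 0.1291 - 0.0997 = 0.0294
Substituting: P = $1.47 / 0.0294
P = $50.00

$50.00


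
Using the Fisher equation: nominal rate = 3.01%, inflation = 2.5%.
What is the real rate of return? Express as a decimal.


Formula: (1 + r_real) = (1 + r_nom) / (1 + inflation)
Substituting: (1 + r_real) = 1.0301 / 1.025
(1 + r_real) = 1.004976
r_real = 1.004976 - 1 = 0.004976

0.004976


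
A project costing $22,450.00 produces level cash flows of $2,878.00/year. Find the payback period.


Formula: Payback = investment / annual cash flow
Substituting: Payback = $22,450.00 / $2,878.00
Payback = 7.8006 years

7.8006 years


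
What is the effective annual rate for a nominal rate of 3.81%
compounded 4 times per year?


Formula: EAR = (1 + r/m)^m - 1
Period rate: r/m = 0.0381 / 4 = 0.009525
Compounding: (1 + 0.009525)^4 = 1.038648
EAR = 1.038648 - 1 = 0.038648

0.038648


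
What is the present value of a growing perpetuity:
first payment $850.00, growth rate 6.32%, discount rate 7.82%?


Formula: PV = C / (r - g)
Spread: r - g = 0.0782 - 0.0632 = 0.015
Substituting: PV = $850.00 / 0.015
PV = $56,666.67

$56,666.67


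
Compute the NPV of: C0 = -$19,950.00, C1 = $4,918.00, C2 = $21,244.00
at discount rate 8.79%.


Formula: NPV = C0 + C1/(1+r) + C2/(1+r)^2
Discount C1: $4,918.00 / (1 + 0.0879) = $4,520.64
Discount C2: $21,244.00 / (1 + 0.0879)^2 = $17,949.75
NPV = -$19,950.00 + $4,520.64 + $17,949.75 = $2,520.38

$2,520.38


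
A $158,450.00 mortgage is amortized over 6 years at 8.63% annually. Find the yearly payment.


Formula: PMT = PV * r / (1 - (1+r)^(-n))
Denominator: 1 - (1 + 0.0863)^(-6) = 0.391443
Numerator: $158,450.00 * 0.0863 = 13674.235
PMT = 13674.235 / 0.391443 = $34,932.90

$34,932.90


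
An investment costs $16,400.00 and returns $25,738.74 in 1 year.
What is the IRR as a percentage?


Formula: IRR = C1/C0 - 1
Substituting: IRR = $25,738.74 / $16,400.00 - 1
Ratio: 1.569435 - 1 = 0.569435
IRR = 56.9435%

56.9435%


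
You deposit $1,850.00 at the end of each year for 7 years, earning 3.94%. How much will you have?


Formula: FV = PMT * ((1+r)^n - 1) / r
Growth factor: (1 + 0.0394)^7 = 1.310627
Numerator: 1.310627 - 1 = 0.310627
FV = $1,850.00 * 0.310627 / 0.0394 = $14,585.26

$14,585.26


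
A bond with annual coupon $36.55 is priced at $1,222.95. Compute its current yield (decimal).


Formula: Current yield = annual coupon / price
Substituting: CY = $36.55 / $1,222.95
CY = 0.029887

0.029887


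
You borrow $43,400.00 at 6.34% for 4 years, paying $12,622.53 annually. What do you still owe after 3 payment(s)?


Formula: Balance = PV*(1+r)^k - PMT*((1+r)^k - 1)/r
Growth: (1 + 0.0634)^3 = 1.202514
Accumulated factor: ((1+r)^k - 1)/r = 3.19422
Balance = $43,400.00 * 1.202514 - $12,622.53 * 3.19422
Balance = $11,869.95

$11,869.95


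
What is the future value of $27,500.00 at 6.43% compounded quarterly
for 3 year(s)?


Formula: FV = P * (1 + r/m)^(m*t)
Period rate: r/m = 0.0643 / 4 = 0.016075
Total periods: m*t = 4 * 3 = 12
Growth factor: (1 + 0.016075)^12 = 1.210903
FV = $27,500.00 * 1.210903 = $33,299.82

$33,299.82


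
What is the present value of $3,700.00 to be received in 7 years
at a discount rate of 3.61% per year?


Formula: PV = FV / (1 + r)^n
Substituting: PV = $3,700.00 / (1 + 0.0361)^7
Discount factor: (1.0361)^7 = 1.281775
PV = $3,700.00 / 1.281775 = $2,886.62

$2,886.62


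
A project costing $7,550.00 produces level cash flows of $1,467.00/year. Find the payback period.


Formula: Payback = investment / annual cash flow
Substituting: Payback = $7,550.00 / $1,467.00
Payback = 5.1466 years

5.1466 years


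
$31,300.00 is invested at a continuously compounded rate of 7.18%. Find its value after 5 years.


Formula: FV = P * e^(r*t)
Exponent: r*t = 0.0718 * 5 = 0.359
e^(0.359) = 1.431897
FV = $31,300.00 * 1.431897 = $44,818.37

$44,818.37


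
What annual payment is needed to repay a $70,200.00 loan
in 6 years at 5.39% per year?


Formula: PMT = PV * r / (1 - (1+r)^(-n))
Denominator: 1 - (1 + 0.0539)^(-6) = 0.2702
Numerator: $70,200.00 * 0.0539 = 3783.78
PMT = 3783.78 / 0.2702 = $14,003.60

$14,003.60


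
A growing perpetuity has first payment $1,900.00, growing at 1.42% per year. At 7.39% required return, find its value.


Formula: PV = C / (r - g)
Spread: r - g = 0.0739 - 0.0142 = 0.0597
Substituting: PV = $1,900.00 / 0.0597
PV = $31,825.80

$31,825.80


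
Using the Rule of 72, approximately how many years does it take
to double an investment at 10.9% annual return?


Formula: Years ≈ 72 / r
Substituting: Years ≈ 72 / 10.9
Years ≈ 6.6

6.6 years


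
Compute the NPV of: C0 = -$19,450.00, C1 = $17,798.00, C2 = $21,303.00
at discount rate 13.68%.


Formula: NPV = C0 + C1/(1+r) + C2/(1+r)^2
Discount C1: $17,798.00 / (1 + 0.1368) = $15,656.23
Discount C2: $21,303.00 / (1 + 0.1368)^2 = $16,484.38
NPV = -$19,450.00 + $15,656.23 + $16,484.38 = $12,690.61

$12,690.61


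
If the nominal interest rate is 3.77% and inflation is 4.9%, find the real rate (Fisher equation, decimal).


Formula: (1 + r_real) = (1 + r_nom) / (1 + inflation)
Substituting: (1 + r_real) = 1.0377 / 1.049
(1 + r_real) = 0.989228
r_real = 0.989228 - 1 = -0.010772

-0.010772


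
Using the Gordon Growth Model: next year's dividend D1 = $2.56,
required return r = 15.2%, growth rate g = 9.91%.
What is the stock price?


Formula: P = D1 / (r - g)
Spread: r - g = 0.152 - 0.0991 = 0.0529
Substituting: P = $2.56 / 0.0529
P = $48.39

$48.39


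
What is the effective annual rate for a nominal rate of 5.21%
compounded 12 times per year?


Formula: EAR = (1 + r/m)^m - 1
Period rate: r/m = 0.0521 / 12 = 0.004342
Compounding: (1 + 0.004342)^12 = 1.053362
EAR = 1.053362 - 1 = 0.053362

0.053362


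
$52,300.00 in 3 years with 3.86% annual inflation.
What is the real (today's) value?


Formula: Real value = nominal / (1 + inflation)^years
Price level: (1 + 0.0386)^3 = 1.120327
Real value = $52,300.00 / 1.120327 = $46,682.78

$46,682.78


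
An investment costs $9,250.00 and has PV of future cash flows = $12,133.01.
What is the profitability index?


Formula: PI = PV(cash flows) / initial investment
Substituting: PI = $12,133.01 / $9,250.00
PI = 1.3117

1.3117


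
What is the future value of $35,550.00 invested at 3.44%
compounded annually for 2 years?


Formula: FV = P * (1 + r)^n
Substituting: FV = $35,550.00 * (1 + 0.0344)^2
Growth factor: (1.0344)^2 = 1.069983
FV = $35,550.00 * 1.069983 = $38,037.91

$38,037.91


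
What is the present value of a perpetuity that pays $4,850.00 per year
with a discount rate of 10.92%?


Formula: PV = C / r
Substituting: PV = $4,850.00 / 0.1092
PV = $44,413.92

$44,413.92


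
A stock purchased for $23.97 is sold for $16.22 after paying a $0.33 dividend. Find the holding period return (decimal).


Formula: HPR = (P1 - P0 + D) / P0
Gain: $16.22 - $23.97 + $0.33 = -$7.42
HPR = -$7.42 / $23.97 = -0.3096

-0.3096


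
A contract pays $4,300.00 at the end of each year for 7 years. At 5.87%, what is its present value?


Formula: PV = PMT * (1 - (1+r)^(-n)) / r
Discount factor: (1 + 0.0587)^(-7) = 0.670795
Bracket: 1 - 0.670795 = 0.329205
PV = $4,300.00 * 0.329205 / 0.0587 = $24,115.55

$24,115.55


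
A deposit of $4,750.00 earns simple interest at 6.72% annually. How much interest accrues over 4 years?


Formula: I = P * r * t
Substituting: I = $4,750.00 * 0.0672 * 4
Step: I = $4,750.00 * 0.2688
I = $1,276.80

$1,276.80


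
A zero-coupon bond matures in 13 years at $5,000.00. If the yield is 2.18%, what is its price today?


Formula: Price = FV / (1 + r)^n
Substituting: Price = $5,000.00 / (1 + 0.0218)^13
Discount factor: (1.0218)^13 = 1.3236
Price = $5,000.00 / 1.3236 = $3,777.58

$3,777.58


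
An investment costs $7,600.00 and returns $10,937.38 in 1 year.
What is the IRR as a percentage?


Formula: IRR = C1/C0 - 1
Substituting: IRR = $10,937.38 / $7,600.00 - 1
Ratio: 1.439129 - 1 = 0.439129
IRR = 43.9129%

43.9129%


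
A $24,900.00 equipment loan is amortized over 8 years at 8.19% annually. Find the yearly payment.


Formula: PMT = PV * r / (1 - (1+r)^(-n))
Denominator: 1 - (1 + 0.0819)^(-8) = 0.467275
Numerator: $24,900.00 * 0.0819 = 2039.31
PMT = 2039.31 / 0.467275 = $4,364.26

$4,364.26


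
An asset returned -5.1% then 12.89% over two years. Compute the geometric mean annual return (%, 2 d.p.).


Formula: Geometric mean = ((1+r1)*(1+r2))^(1/2) - 1
Product: (1 + -0.051) * (1 + 0.1289) = 0.949 * 1.1289 = 1.071326
Square root: 1.071326^0.5 = 1.035049
Geometric mean = 1.035049 - 1 = 0.035049
As percentage: 3.50%

3.50%


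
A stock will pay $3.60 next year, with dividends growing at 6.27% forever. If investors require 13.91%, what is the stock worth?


Formula: P = D1 / (r - g)
Spread: r - g = 0.1391 - 0.0627 = 0.0764
Substituting: P = $3.60 / 0.0764
P = $47.12

$47.12


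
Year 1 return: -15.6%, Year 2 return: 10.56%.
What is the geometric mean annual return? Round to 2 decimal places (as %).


Formula: Geometric mean = ((1+r1)*(1+r2))^(1/2) - 1
Product: (1 + -0.156) * (1 + 0.1056) = 0.844 * 1.1056 = 0.933126
Square root: 0.933126^0.5 = 0.965985
Geometric mean = 0.965985 - 1 = -0.034015
As percentage: -3.40%

-3.40%


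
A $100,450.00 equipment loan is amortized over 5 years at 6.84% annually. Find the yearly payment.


Formula: PMT = PV * r / (1 - (1+r)^(-n))
Denominator: 1 - (1 + 0.0684)^(-5) = 0.281659
Numerator: $100,450.00 * 0.0684 = 6870.78
PMT = 6870.78 / 0.281659 = $24,393.96

$24,393.96


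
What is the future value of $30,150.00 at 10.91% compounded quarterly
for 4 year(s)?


Formula: FV = P * (1 + r/m)^(m*t)
Period rate: r/m = 0.1091 / 4 = 0.027275
Total periods: m*t = 4 * 4 = 16
Growth factor: (1 + 0.027275)^16 = 1.53811
FV = $30,150.00 * 1.53811 = $46,374.03

$46,374.03


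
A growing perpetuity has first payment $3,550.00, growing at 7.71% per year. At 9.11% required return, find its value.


Formula: PV = C / (r - g)
Spread: r - g = 0.0911 - 0.0771 = 0.014
Substituting: PV = $3,550.00 / 0.014
PV = $253,571.43

$253,571.43


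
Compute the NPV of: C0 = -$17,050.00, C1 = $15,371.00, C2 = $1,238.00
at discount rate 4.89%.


Formula: NPV = C0 + C1/(1+r) + C2/(1+r)^2
Discount C1: $15,371.00 / (1 + 0.0489) = $14,654.40
Discount C2: $1,238.00 / (1 + 0.0489)^2 = $1,125.26
NPV = -$17,050.00 + $14,654.40 + $1,125.26 = -$1,270.34

-$1,270.34


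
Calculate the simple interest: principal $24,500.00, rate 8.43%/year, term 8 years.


Formula: I = P * r * t
Substituting: I = $24,500.00 * 0.0843 * 8
Step: I = $24,500.00 * 0.6744
I = $16,522.80

$16,522.80


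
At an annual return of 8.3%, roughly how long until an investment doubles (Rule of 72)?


Formula: Years ≈ 72 / r
Substituting: Years ≈ 72 / 8.3
Years ≈ 8.7

8.7 years


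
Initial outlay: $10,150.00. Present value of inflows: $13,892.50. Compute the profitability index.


Formula: PI = PV(cash flows) / initial investment
Substituting: PI = $13,892.50 / $10,150.00
PI = 1.3687

1.3687


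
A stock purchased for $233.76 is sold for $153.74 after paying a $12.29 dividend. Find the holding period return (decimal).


Formula: HPR = (P1 - P0 + D) / P0
Gain: $153.74 - $233.76 + $12.29 = -$67.73
HPR = -$67.73 / $233.76 = -0.2897

-0.2897


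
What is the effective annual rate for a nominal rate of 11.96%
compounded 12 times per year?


Formula: EAR = (1 + r/m)^m - 1
Period rate: r/m = 0.1196 / 12 = 0.009967
Compounding: (1 + 0.009967)^12 = 1.126379
EAR = 1.126379 - 1 = 0.126379

0.126379


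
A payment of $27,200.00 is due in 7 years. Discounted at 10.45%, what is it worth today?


Formula: PV = FV / (1 + r)^n
Substituting: PV = $27,200.00 / (1 + 0.1045)^7
Discount factor: (1.1045)^7 = 2.005211
PV = $27,200.00 / 2.005211 = $13,564.66

$13,564.66


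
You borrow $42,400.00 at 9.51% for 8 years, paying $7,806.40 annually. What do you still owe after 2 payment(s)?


Formula: Balance = PV*(1+r)^k - PMT*((1+r)^k - 1)/r
Growth: (1 + 0.0951)^2 = 1.199244
Accumulated factor: ((1+r)^k - 1)/r = 2.0951
Balance = $42,400.00 * 1.199244 - $7,806.40 * 2.0951
Balance = $34,492.76

$34,492.76


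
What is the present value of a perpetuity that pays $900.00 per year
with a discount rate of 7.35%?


Formula: PV = C / r
Substituting: PV = $900.00 / 0.0735
PV = $12,244.90

$12,244.90


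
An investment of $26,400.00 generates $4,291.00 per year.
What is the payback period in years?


Formula: Payback = investment / annual cash flow
Substituting: Payback = $26,400.00 / $4,291.00
Payback = 6.1524 years

6.1524 years


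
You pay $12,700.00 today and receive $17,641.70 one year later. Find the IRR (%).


Formula: IRR = C1/C0 - 1
Substituting: IRR = $17,641.70 / $12,700.00 - 1
Ratio: 1.38911 - 1 = 0.38911
IRR = 38.911%

38.911%


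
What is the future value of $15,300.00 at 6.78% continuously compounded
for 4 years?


Formula: FV = P * e^(r*t)
Exponent: r*t = 0.0678 * 4 = 0.2712
e^(0.2712) = 1.311537
FV = $15,300.00 * 1.311537 = $20,066.52

$20,066.52


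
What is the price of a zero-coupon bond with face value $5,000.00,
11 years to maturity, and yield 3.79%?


Formula: Price = FV / (1 + r)^n
Substituting: Price = $5,000.00 / (1 + 0.0379)^11
Discount factor: (1.0379)^11 = 1.505604
Price = $5,000.00 / 1.505604 = $3,320.93

$3,320.93


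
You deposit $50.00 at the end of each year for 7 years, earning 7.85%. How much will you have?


Formula: FV = PMT * ((1+r)^n - 1) / r
Growth factor: (1 + 0.0785)^7 = 1.697231
Numerator: 1.697231 - 1 = 0.697231
FV = $50.00 * 0.697231 / 0.0785 = $444.10

$444.10


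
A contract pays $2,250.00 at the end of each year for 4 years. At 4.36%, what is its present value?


Formula: PV = PMT * (1 - (1+r)^(-n)) / r
Discount factor: (1 + 0.0436)^(-4) = 0.84307
Bracket: 1 - 0.84307 = 0.15693
PV = $2,250.00 * 0.15693 / 0.0436 = $8,098.44

$8,098.44


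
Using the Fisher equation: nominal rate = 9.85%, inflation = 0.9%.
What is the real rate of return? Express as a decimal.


Formula: (1 + r_real) = (1 + r_nom) / (1 + inflation)
Substituting: (1 + r_real) = 1.0985 / 1.009
(1 + r_real) = 1.088702
r_real = 1.088702 - 1 = 0.088702

0.088702


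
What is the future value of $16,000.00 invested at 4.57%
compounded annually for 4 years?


Formula: FV = P * (1 + r)^n
Substituting: FV = $16,000.00 * (1 + 0.0457)^4
Growth factor: (1.0457)^4 = 1.195717
FV = $16,000.00 * 1.195717 = $19,131.47

$19,131.47


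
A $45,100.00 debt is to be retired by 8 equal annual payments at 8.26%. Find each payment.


Formula: PMT = PV * r / (1 - (1+r)^(-n))
Denominator: 1 - (1 + 0.0826)^(-8) = 0.470024
Numerator: $45,100.00 * 0.0826 = 3725.26
PMT = 3725.26 / 0.470024 = $7,925.67

$7,925.67


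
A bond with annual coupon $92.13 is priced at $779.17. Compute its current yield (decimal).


Formula: Current yield = annual coupon / price
Substituting: CY = $92.13 / $779.17
CY = 0.118241

0.118241


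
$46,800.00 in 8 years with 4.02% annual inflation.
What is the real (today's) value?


Formula: Real value = nominal / (1 + inflation)^years
Price level: (1 + 0.0402)^8 = 1.370676
Real value = $46,800.00 / 1.370676 = $34,143.74

$34,143.74


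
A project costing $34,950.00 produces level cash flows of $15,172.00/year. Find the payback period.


Formula: Payback = investment / annual cash flow
Substituting: Payback = $34,950.00 / $15,172.00
Payback = 2.3036 years

2.3036 years


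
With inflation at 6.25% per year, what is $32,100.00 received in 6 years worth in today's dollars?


Formula: Real value = nominal / (1 + inflation)^years
Price level: (1 + 0.0625)^6 = 1.438711
Real value = $32,100.00 / 1.438711 = $22,311.64

$22,311.64
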